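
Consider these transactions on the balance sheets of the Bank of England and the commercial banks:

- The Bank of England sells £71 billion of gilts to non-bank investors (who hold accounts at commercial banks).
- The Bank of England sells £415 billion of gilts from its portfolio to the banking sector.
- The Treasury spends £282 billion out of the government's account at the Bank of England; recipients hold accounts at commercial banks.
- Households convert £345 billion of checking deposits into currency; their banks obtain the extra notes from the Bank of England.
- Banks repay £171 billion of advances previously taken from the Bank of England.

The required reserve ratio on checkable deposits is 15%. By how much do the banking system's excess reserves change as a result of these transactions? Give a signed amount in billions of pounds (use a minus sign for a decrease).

-£699.9 billion

Asset sale (to non-banks) £71 billion: reserves −£71B, deposits −£71B.
OMO sale (to banks) £415 billion: reserves −£415B, deposits 0.
Government spending £282 billion: reserves +£282B, deposits +£282B.
Currency withdrawal £345 billion: reserves −£345B, deposits −£345B.
Discount-window repayment £171 billion: reserves −£171B, deposits 0.
Totals: Δreserves = −£720B, Δdeposits = −£134B.
Δrequired reserves = 15% × −£134B = −£20.1B.
Δexcess reserves = Δreserves − Δrequired = −£720B − (−£20.1B) = -£699.9 billion.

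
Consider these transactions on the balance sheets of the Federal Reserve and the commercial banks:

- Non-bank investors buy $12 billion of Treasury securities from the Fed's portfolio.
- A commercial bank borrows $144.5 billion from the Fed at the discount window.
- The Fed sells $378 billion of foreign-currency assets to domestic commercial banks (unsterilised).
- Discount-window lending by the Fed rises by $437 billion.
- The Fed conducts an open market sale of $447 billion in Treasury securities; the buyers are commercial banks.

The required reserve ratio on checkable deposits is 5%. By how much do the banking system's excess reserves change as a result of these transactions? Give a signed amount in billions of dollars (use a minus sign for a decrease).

-$254.9 billion

Asset sale (to non-banks) $12 billion: reserves −$12B, deposits −$12B.
Discount-window loan $144.5 billion: reserves +$144.5B, deposits 0.
FX sale $378 billion: reserves −$378B, deposits 0.
Discount-window loan $437 billion: reserves +$437B, deposits 0.
OMO sale (to banks) $447 billion: reserves −$447B, deposits 0.
Totals: Δreserves = −$255.5B, Δdeposits = −$12B.
Δrequired reserves = 5% × −$12B = −$0.6B.
Δexcess reserves = Δreserves − Δrequired = −$255.5B − (−$0.6B) = -$254.9 billion.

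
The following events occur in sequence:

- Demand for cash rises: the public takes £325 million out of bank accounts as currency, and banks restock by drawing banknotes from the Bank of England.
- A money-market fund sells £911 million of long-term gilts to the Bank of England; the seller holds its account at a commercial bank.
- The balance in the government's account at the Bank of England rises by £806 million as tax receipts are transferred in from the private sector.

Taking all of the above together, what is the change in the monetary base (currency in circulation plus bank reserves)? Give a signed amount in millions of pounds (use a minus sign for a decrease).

+£105 million

Currency withdrawal £325 million: just a shift between currency and reserves — both are base money → 0.
Asset purchase (from non-banks) £911 million: Bank of England balance sheet expands → +£911M.
Government account inflow £806 million: reserves shift to a non-base liability → −£806M.
Net: 0 + 911 − 806 = +£105 million.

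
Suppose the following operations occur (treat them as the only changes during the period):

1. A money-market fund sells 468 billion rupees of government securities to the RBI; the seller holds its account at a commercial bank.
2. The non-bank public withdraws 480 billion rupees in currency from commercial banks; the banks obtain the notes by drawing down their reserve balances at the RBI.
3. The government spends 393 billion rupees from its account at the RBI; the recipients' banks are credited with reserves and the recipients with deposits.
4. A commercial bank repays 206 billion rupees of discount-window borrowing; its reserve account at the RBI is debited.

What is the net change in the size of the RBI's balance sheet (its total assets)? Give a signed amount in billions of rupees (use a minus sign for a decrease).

+262 billion

RBI balance sheet:
  Assets:      Securities +468B, Loans to banks −206B
  Liabilities: Bank reserves +175B, Currency in circulation +480B, Government deposits −393B
Change in total RBI assets = +262 billion.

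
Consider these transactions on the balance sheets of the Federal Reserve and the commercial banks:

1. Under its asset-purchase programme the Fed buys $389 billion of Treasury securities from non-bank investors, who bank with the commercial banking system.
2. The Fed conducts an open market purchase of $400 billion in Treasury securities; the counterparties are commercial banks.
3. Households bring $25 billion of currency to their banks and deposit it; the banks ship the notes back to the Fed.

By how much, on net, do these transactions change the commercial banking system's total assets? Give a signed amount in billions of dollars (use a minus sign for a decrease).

+$414 billion

Asset purchase (from non-banks) $389 billion: bank balance sheets expand → +$389B.
OMO purchase (from banks) $400 billion: just an asset swap on bank balance sheets → 0.
Currency deposit $25 billion: bank balance sheets expand → +$25B.
Net: 389 + 0 + 25 = +$414 billion.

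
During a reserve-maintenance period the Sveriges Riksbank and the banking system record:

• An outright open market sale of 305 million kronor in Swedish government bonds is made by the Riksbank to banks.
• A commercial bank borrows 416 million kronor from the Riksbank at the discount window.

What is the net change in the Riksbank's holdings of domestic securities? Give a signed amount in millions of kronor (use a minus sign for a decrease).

Riksbank balance sheet:
  Assets:      Securities −305M, Loans to banks +416M
  Liabilities: Bank reserves +111M
Commercial banking system:
  Assets:      Reserves at CB +111M, Securities +305M
  Liabilities: Borrowings from CB +416M
So the change in the Riksbank's holdings of domestic securities is -305 million.

-305 million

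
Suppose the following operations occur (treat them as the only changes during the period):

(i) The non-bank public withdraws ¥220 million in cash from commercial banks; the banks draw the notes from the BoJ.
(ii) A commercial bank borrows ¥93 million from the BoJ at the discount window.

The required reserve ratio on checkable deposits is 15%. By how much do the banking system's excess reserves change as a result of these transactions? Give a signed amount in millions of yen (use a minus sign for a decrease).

Currency withdrawal ¥220 million: reserves −¥220M, deposits −¥220M.
Discount-window loan ¥93 million: reserves +¥93M, deposits 0.
Totals: Δreserves = −¥127M, Δdeposits = −¥220M.
Δrequired reserves = 15% × −¥220M = −¥33M.
Δexcess reserves = Δreserves − Δrequired = −¥127M − (−¥33M) = -¥94 million.

-¥94 million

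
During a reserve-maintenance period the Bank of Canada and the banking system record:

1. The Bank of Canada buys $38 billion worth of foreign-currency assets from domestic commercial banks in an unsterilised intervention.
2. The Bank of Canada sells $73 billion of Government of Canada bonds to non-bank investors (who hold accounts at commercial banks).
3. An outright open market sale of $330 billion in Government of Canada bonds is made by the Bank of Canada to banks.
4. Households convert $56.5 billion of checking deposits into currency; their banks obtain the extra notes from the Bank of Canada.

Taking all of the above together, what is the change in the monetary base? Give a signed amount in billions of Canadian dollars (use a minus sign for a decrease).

FX purchase $38 billion: Bank of Canada balance sheet expands → +$38B.
Asset sale (to non-banks) $73 billion: Bank of Canada balance sheet contracts → −$73B.
OMO sale (to banks) $330 billion: Bank of Canada balance sheet contracts → −$330B.
Currency withdrawal $56.5 billion: just a shift between currency and reserves — both are base money → 0.
Net: 38 − 73 − 330 + 0 = -$365 billion.

-$365 billion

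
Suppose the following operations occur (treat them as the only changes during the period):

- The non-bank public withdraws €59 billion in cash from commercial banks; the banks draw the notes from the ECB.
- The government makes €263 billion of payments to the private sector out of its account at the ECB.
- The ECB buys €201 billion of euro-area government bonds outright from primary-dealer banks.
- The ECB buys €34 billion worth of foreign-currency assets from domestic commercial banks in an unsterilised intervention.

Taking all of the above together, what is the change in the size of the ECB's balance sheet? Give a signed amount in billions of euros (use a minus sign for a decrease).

+€235 billion

Currency withdrawal €59 billion: only the composition of liabilities changes → 0.
Government spending €263 billion: only the composition of liabilities changes → 0.
OMO purchase (from banks) €201 billion: an ECB asset is acquired → +€201B.
FX purchase €34 billion: an ECB asset is acquired → +€34B.
Net: 0 + 0 + 201 + 34 = +€235 billion.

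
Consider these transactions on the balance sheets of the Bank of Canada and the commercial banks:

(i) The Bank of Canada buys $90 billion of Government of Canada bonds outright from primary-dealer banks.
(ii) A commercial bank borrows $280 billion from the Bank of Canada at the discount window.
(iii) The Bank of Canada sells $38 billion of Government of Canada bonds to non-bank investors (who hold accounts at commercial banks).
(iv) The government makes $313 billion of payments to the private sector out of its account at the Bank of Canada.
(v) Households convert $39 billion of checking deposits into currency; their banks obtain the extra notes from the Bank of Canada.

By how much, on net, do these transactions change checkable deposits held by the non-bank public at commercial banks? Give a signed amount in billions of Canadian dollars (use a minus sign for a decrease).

OMO purchase (from banks) $90 billion: the counterparty is a bank, so public deposits are unchanged → 0.
Discount-window loan $280 billion: the counterparty is a bank, so public deposits are unchanged → 0.
Asset sale (to non-banks) $38 billion: non-bank counterparties' bank balances fall → −$38B.
Government spending $313 billion: non-bank counterparties' bank balances rise → +$313B.
Currency withdrawal $39 billion: non-bank counterparties' bank balances fall → −$39B.
Net: 0 + 0 − 38 + 313 − 39 = +$236 billion.

+$236 billion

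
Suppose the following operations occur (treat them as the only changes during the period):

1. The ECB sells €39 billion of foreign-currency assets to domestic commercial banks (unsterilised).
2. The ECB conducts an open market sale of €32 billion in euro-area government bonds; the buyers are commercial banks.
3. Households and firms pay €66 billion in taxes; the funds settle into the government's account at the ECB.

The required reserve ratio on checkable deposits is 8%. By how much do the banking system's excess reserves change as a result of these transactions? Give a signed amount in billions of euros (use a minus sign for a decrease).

-€131.72 billion

FX sale €39 billion: reserves −€39B, deposits 0.
OMO sale (to banks) €32 billion: reserves −€32B, deposits 0.
Government account inflow €66 billion: reserves −€66B, deposits −€66B.
Totals: Δreserves = −€137B, Δdeposits = −€66B.
Δrequired reserves = 8% × −€66B = −€5.28B.
Δexcess reserves = Δreserves − Δrequired = −€137B − (−€5.28B) = -€131.72 billion.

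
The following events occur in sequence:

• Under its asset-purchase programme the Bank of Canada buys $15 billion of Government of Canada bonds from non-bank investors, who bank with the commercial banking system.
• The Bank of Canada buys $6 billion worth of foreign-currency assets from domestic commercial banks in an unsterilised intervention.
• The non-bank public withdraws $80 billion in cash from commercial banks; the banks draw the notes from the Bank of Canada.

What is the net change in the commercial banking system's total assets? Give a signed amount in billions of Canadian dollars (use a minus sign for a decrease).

-$65 billion

Bank of Canada balance sheet:
  Assets:      Securities +$15B, Foreign assets +$6B
  Liabilities: Bank reserves −$59B, Currency in circulation +$80B
Commercial banking system:
  Assets:      Reserves at CB −$59B, Foreign assets −$6B
  Liabilities: Checkable deposits −$65B
Change in total bank assets = -$65 billion.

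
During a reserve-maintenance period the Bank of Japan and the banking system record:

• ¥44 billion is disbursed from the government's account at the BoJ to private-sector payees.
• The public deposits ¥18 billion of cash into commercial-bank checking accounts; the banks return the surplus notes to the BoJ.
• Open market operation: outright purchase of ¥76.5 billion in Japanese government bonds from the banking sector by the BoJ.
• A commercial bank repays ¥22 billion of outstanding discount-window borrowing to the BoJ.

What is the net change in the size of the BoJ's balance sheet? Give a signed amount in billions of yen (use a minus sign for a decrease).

Government spending ¥44 billion: only the composition of liabilities changes → 0.
Currency deposit ¥18 billion: only the composition of liabilities changes → 0.
OMO purchase (from banks) ¥76.5 billion: a BoJ asset is acquired → +¥76.5B.
Discount-window repayment ¥22 billion: a BoJ asset is shed → −¥22B.
Net: 0 + 0 + 76.5 − 22 = +¥54.5 billion.

+¥54.5 billion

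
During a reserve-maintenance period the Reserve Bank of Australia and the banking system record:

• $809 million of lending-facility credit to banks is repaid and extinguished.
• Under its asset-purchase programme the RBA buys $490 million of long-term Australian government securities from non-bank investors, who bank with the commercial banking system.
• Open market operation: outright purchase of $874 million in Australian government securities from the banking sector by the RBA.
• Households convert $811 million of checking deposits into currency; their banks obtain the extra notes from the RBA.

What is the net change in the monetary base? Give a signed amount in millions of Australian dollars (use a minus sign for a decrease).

+$555 million

Discount-window repayment $809 million: RBA balance sheet contracts → −$809M.
Asset purchase (from non-banks) $490 million: RBA balance sheet expands → +$490M.
OMO purchase (from banks) $874 million: RBA balance sheet expands → +$874M.
Currency withdrawal $811 million: just a shift between currency and reserves — both are base money → 0.
Net: −809 + 490 + 874 + 0 = +$555 million.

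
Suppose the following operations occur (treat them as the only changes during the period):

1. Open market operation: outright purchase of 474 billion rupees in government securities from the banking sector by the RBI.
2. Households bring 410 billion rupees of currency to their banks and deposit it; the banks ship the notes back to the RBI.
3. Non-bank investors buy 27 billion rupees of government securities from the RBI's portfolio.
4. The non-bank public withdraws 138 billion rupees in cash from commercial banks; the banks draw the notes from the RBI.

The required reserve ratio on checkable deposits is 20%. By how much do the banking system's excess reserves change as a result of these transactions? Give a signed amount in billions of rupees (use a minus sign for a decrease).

OMO purchase (from banks) 474 billion rupees: reserves +474B, deposits 0.
Currency deposit 410 billion rupees: reserves +410B, deposits +410B.
Asset sale (to non-banks) 27 billion rupees: reserves −27B, deposits −27B.
Currency withdrawal 138 billion rupees: reserves −138B, deposits −138B.
Totals: Δreserves = +719B, Δdeposits = +245B.
Δrequired reserves = 20% × +245B = +49B.
Δexcess reserves = Δreserves − Δrequired = +719B − (+49B) = +670 billion.

+670 billion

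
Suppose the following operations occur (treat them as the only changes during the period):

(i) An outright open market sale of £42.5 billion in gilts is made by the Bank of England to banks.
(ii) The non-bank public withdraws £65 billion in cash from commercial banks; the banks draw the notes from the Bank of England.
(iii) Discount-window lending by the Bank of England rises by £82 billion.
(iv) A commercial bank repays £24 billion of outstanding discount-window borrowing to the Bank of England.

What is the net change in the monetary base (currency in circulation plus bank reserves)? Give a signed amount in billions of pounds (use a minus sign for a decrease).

+£15.5 billion

Bank of England balance sheet:
  Assets:      Securities −£42.5B, Loans to banks +£58B
  Liabilities: Bank reserves −£49.5B, Currency in circulation +£65B
Commercial banking system:
  Assets:      Reserves at CB −£49.5B, Securities +£42.5B
  Liabilities: Checkable deposits −£65B, Borrowings from CB +£58B
Monetary base = currency + reserves: +£65B + (−£49.5B) = +£15.5 billion.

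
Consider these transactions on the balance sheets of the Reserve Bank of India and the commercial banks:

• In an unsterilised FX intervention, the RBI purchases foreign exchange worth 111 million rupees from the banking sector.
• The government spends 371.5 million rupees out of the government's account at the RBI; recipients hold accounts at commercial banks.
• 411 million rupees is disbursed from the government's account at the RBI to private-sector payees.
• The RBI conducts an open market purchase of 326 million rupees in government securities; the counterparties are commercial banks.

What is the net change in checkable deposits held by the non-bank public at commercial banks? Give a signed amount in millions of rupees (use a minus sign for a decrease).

RBI balance sheet:
  Assets:      Securities +326M, Foreign assets +111M
  Liabilities: Bank reserves +1219.5M, Government deposits −782.5M
Commercial banking system:
  Assets:      Reserves at CB +1219.5M, Securities −326M, Foreign assets −111M
  Liabilities: Checkable deposits +782.5M
So the change in checkable deposits held by the non-bank public at commercial banks is +782.5 million.

+782.5 million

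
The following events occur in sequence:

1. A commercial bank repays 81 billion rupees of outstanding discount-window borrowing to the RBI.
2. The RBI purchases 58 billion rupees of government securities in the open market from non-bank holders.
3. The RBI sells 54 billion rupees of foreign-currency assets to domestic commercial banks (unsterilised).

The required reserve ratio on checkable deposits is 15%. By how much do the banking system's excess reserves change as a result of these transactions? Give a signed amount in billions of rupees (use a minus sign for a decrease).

Discount-window repayment 81 billion rupees: reserves −81B, deposits 0.
Asset purchase (from non-banks) 58 billion rupees: reserves +58B, deposits +58B.
FX sale 54 billion rupees: reserves −54B, deposits 0.
Totals: Δreserves = −77B, Δdeposits = +58B.
Δrequired reserves = 15% × +58B = +8.7B.
Δexcess reserves = Δreserves − Δrequired = −77B − (+8.7B) = -85.7 billion.

-85.7 billion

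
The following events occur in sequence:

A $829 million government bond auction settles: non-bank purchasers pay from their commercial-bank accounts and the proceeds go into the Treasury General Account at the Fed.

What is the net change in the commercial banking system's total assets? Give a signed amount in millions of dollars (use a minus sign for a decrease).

Government account inflow $829 million: bank balance sheets shrink → −$829M.

-$829 million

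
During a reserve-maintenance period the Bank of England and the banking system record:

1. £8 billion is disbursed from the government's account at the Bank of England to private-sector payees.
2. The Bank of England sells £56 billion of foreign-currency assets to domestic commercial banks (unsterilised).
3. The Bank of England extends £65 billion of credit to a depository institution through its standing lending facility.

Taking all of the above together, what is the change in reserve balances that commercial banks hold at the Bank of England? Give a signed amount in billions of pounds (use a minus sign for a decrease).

Bank of England balance sheet:
  Assets:      Loans to banks +£65B, Foreign assets −£56B
  Liabilities: Bank reserves +£17B, Government deposits −£8B
Commercial banking system:
  Assets:      Reserves at CB +£17B, Foreign assets +£56B
  Liabilities: Checkable deposits +£8B, Borrowings from CB +£65B
So the change in reserve balances that commercial banks hold at the Bank of England is +£17 billion.

+£17 billion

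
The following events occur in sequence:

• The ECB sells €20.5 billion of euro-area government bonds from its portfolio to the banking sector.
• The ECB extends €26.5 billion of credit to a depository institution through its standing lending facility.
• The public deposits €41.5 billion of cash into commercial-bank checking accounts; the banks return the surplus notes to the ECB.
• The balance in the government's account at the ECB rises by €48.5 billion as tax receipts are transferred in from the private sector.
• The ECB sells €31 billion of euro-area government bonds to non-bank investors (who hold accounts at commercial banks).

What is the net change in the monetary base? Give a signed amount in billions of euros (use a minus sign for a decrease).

OMO sale (to banks) €20.5 billion: ECB balance sheet contracts → −€20.5B.
Discount-window loan €26.5 billion: ECB balance sheet expands → +€26.5B.
Currency deposit €41.5 billion: just a shift between currency and reserves — both are base money → 0.
Government account inflow €48.5 billion: reserves shift to a non-base liability → −€48.5B.
Asset sale (to non-banks) €31 billion: ECB balance sheet contracts → −€31B.
Net: −20.5 + 26.5 + 0 − 48.5 − 31 = -€73.5 billion.

-€73.5 billion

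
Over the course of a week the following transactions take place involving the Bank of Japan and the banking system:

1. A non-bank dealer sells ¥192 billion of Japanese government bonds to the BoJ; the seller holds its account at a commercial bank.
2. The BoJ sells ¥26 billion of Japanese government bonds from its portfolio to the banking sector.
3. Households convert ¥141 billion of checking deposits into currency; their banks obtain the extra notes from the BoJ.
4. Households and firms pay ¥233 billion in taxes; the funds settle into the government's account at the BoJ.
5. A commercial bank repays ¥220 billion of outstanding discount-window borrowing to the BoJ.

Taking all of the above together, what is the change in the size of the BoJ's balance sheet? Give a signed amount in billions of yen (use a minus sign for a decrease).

BoJ balance sheet:
  Assets:      Securities +¥166B, Loans to banks −¥220B
  Liabilities: Bank reserves −¥428B, Currency in circulation +¥141B, Government deposits +¥233B
Commercial banking system:
  Assets:      Reserves at CB −¥428B, Securities +¥26B
  Liabilities: Checkable deposits −¥182B, Borrowings from CB −¥220B
Change in total BoJ assets = -¥54 billion.

-¥54 billion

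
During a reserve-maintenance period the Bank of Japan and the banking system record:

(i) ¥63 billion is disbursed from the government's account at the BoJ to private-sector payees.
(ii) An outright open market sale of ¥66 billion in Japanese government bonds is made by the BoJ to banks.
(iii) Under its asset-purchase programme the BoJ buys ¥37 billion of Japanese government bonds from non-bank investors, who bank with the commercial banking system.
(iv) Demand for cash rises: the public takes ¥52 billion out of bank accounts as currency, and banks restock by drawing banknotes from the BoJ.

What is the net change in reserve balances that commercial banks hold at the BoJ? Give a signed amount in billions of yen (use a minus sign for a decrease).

-¥18 billion

BoJ balance sheet:
  Assets:      Securities −¥29B
  Liabilities: Bank reserves −¥18B, Currency in circulation +¥52B, Government deposits −¥63B
So the change in reserve balances that commercial banks hold at the BoJ is -¥18 billion.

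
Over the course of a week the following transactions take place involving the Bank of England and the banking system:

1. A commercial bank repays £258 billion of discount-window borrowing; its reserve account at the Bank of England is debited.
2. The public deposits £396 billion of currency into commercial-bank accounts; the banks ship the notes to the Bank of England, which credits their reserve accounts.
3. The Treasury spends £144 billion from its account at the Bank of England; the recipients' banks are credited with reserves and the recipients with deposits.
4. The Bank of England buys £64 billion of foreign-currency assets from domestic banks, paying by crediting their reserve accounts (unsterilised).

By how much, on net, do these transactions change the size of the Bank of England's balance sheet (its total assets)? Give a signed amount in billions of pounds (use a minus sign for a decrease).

-£194 billion

Discount-window repayment £258 billion: a Bank of England asset is shed → −£258B.
Currency deposit £396 billion: only the composition of liabilities changes → 0.
Government spending £144 billion: only the composition of liabilities changes → 0.
FX purchase £64 billion: a Bank of England asset is acquired → +£64B.
Net: −258 + 0 + 0 + 64 = -£194 billion.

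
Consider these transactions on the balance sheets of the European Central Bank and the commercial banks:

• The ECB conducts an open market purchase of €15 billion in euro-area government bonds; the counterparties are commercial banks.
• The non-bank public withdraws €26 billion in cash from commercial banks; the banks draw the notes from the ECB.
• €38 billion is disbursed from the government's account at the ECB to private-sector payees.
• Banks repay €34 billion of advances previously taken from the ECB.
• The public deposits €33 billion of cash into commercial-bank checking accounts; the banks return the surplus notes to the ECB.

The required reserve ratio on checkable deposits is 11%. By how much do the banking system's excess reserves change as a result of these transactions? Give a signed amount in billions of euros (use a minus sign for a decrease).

OMO purchase (from banks) €15 billion: reserves +€15B, deposits 0.
Currency withdrawal €26 billion: reserves −€26B, deposits −€26B.
Government spending €38 billion: reserves +€38B, deposits +€38B.
Discount-window repayment €34 billion: reserves −€34B, deposits 0.
Currency deposit €33 billion: reserves +€33B, deposits +€33B.
Totals: Δreserves = +€26B, Δdeposits = +€45B.
Δrequired reserves = 11% × +€45B = +€4.95B.
Δexcess reserves = Δreserves − Δrequired = +€26B − (+€4.95B) = +€21.05 billion.

+€21.05 billion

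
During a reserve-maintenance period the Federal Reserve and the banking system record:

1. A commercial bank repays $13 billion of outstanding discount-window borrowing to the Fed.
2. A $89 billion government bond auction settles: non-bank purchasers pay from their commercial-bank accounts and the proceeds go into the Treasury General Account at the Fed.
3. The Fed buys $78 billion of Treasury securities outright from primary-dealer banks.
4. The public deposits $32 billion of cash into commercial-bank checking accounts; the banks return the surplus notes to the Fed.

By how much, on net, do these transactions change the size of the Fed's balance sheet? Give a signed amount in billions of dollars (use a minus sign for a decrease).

Discount-window repayment $13 billion: a Fed asset is shed → −$13B.
Government account inflow $89 billion: only the composition of liabilities changes → 0.
OMO purchase (from banks) $78 billion: a Fed asset is acquired → +$78B.
Currency deposit $32 billion: only the composition of liabilities changes → 0.
Net: −13 + 0 + 78 + 0 = +$65 billion.

+$65 billion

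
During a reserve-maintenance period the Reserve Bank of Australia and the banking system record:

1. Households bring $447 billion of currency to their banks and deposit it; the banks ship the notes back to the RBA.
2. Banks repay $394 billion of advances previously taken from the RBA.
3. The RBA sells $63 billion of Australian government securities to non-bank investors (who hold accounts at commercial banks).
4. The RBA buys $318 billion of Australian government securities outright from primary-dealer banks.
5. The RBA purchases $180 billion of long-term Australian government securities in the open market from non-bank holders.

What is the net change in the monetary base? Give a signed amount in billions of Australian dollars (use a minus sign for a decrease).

Currency deposit $447 billion: just a shift between currency and reserves — both are base money → 0.
Discount-window repayment $394 billion: RBA balance sheet contracts → −$394B.
Asset sale (to non-banks) $63 billion: RBA balance sheet contracts → −$63B.
OMO purchase (from banks) $318 billion: RBA balance sheet expands → +$318B.
Asset purchase (from non-banks) $180 billion: RBA balance sheet expands → +$180B.
Net: 0 − 394 − 63 + 318 + 180 = +$41 billion.

+$41 billion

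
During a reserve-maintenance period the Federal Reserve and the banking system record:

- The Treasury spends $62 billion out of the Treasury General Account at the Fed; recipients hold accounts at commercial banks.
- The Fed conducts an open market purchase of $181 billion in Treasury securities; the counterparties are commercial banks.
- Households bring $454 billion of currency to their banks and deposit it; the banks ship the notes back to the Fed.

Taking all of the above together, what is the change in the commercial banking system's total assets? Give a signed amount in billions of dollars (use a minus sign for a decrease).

Fed balance sheet:
  Assets:      Securities +$181B
  Liabilities: Bank reserves +$697B, Currency in circulation −$454B, Government deposits −$62B
Commercial banking system:
  Assets:      Reserves at CB +$697B, Securities −$181B
  Liabilities: Checkable deposits +$516B
Change in total bank assets = +$516 billion.

+$516 billion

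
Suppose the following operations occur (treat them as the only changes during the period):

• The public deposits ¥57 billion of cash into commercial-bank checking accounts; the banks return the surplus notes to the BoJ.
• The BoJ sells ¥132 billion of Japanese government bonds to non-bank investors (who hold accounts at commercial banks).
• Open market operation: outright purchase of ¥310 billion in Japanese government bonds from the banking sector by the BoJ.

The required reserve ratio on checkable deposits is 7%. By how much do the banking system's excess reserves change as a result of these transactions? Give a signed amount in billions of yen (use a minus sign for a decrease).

+¥240.25 billion

Currency deposit ¥57 billion: reserves +¥57B, deposits +¥57B.
Asset sale (to non-banks) ¥132 billion: reserves −¥132B, deposits −¥132B.
OMO purchase (from banks) ¥310 billion: reserves +¥310B, deposits 0.
Totals: Δreserves = +¥235B, Δdeposits = −¥75B.
Δrequired reserves = 7% × −¥75B = −¥5.25B.
Δexcess reserves = Δreserves − Δrequired = +¥235B − (−¥5.25B) = +¥240.25 billion.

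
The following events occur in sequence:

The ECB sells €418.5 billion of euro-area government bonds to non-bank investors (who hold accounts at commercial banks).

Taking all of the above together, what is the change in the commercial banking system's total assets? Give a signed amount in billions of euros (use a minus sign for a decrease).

-€418.5 billion

ECB balance sheet:
  Assets:      Securities −€418.5B
  Liabilities: Bank reserves −€418.5B
Commercial banking system:
  Assets:      Reserves at CB −€418.5B
  Liabilities: Checkable deposits −€418.5B
Change in total bank assets = -€418.5 billion.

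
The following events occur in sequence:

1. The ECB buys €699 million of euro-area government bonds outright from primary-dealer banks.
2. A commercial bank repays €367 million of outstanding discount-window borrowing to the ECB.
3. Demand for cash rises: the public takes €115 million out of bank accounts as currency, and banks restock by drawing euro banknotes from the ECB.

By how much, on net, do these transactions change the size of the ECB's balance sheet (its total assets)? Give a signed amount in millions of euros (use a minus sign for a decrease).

+€332 million

ECB balance sheet:
  Assets:      Securities +€699M, Loans to banks −€367M
  Liabilities: Bank reserves +€217M, Currency in circulation +€115M
Commercial banking system:
  Assets:      Reserves at CB +€217M, Securities −€699M
  Liabilities: Checkable deposits −€115M, Borrowings from CB −€367M
Change in total ECB assets = +€332 million.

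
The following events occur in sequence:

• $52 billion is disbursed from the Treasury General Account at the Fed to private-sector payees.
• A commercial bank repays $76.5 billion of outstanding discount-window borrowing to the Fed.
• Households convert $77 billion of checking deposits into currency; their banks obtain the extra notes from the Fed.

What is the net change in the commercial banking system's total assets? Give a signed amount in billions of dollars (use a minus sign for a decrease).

-$101.5 billion

Government spending $52 billion: bank balance sheets expand → +$52B.
Discount-window repayment $76.5 billion: bank balance sheets shrink → −$76.5B.
Currency withdrawal $77 billion: bank balance sheets shrink → −$77B.
Net: 52 − 76.5 − 77 = -$101.5 billion.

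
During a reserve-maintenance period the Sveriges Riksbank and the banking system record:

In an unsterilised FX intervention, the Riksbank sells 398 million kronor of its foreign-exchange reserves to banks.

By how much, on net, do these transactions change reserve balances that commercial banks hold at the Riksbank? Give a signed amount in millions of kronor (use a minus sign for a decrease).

-398 million

FX sale 398 million kronor: the buying banks pay out of their reserve balances → −398M.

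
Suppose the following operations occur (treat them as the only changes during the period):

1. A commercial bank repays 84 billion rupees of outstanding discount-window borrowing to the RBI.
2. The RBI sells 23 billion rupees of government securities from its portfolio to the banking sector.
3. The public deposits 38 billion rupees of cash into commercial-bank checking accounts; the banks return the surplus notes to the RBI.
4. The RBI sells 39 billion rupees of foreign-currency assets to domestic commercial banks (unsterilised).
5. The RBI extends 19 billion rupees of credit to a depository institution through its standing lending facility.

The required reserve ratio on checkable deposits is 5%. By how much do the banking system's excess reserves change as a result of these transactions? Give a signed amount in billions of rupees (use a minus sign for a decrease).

Discount-window repayment 84 billion rupees: reserves −84B, deposits 0.
OMO sale (to banks) 23 billion rupees: reserves −23B, deposits 0.
Currency deposit 38 billion rupees: reserves +38B, deposits +38B.
FX sale 39 billion rupees: reserves −39B, deposits 0.
Discount-window loan 19 billion rupees: reserves +19B, deposits 0.
Totals: Δreserves = −89B, Δdeposits = +38B.
Δrequired reserves = 5% × +38B = +1.9B.
Δexcess reserves = Δreserves − Δrequired = −89B − (+1.9B) = -90.9 billion.

-90.9 billion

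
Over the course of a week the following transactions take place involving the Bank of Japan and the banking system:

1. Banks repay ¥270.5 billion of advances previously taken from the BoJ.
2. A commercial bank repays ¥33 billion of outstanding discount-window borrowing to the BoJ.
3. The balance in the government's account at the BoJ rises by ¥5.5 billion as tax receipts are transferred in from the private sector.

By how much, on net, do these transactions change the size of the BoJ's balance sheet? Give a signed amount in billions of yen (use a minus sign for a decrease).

-¥303.5 billion

BoJ balance sheet:
  Assets:      Loans to banks −¥303.5B
  Liabilities: Bank reserves −¥309B, Government deposits +¥5.5B
Change in total BoJ assets = -¥303.5 billion.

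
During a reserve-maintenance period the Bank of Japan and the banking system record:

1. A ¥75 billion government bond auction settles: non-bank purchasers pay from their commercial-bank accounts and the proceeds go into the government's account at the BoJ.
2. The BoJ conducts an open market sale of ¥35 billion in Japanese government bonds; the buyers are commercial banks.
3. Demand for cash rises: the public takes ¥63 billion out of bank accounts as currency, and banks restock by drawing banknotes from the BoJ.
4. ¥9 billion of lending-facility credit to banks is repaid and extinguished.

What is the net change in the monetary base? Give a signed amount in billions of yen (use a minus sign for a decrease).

-¥119 billion

BoJ balance sheet:
  Assets:      Securities −¥35B, Loans to banks −¥9B
  Liabilities: Bank reserves −¥182B, Currency in circulation +¥63B, Government deposits +¥75B
Commercial banking system:
  Assets:      Reserves at CB −¥182B, Securities +¥35B
  Liabilities: Checkable deposits −¥138B, Borrowings from CB −¥9B
Monetary base = currency + reserves: +¥63B + (−¥182B) = -¥119 billion.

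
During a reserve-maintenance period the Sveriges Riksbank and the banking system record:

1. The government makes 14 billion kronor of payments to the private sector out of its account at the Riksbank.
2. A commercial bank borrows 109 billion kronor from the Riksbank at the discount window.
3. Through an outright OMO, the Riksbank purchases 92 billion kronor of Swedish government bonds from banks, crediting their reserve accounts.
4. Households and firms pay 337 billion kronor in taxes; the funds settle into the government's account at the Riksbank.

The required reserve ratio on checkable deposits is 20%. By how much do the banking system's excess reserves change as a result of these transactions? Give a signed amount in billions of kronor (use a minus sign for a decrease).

Government spending 14 billion kronor: reserves +14B, deposits +14B.
Discount-window loan 109 billion kronor: reserves +109B, deposits 0.
OMO purchase (from banks) 92 billion kronor: reserves +92B, deposits 0.
Government account inflow 337 billion kronor: reserves −337B, deposits −337B.
Totals: Δreserves = −122B, Δdeposits = −323B.
Δrequired reserves = 20% × −323B = −64.6B.
Δexcess reserves = Δreserves − Δrequired = −122B − (−64.6B) = -57.4 billion.

-57.4 billion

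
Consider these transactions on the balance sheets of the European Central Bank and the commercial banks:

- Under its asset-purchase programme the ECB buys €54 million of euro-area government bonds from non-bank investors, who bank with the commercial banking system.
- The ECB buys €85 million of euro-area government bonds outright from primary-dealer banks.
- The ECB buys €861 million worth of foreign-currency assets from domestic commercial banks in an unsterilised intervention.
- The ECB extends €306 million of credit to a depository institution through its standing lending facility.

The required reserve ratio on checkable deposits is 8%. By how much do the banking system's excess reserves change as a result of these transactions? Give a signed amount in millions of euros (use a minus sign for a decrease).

+€1301.68 million

Asset purchase (from non-banks) €54 million: reserves +€54M, deposits +€54M.
OMO purchase (from banks) €85 million: reserves +€85M, deposits 0.
FX purchase €861 million: reserves +€861M, deposits 0.
Discount-window loan €306 million: reserves +€306M, deposits 0.
Totals: Δreserves = +€1306M, Δdeposits = +€54M.
Δrequired reserves = 8% × +€54M = +€4.32M.
Δexcess reserves = Δreserves − Δrequired = +€1306M − (+€4.32M) = +€1301.68 million.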